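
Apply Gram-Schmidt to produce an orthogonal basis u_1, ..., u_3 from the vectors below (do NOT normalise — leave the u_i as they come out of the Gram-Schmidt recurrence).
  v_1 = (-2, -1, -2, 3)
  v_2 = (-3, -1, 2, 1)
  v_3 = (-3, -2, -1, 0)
Orthogonal basis:
  u_1 = (-2, -1, -2, 3)
  u_2 = (-7/3, -2/3, 8/3, 0)
  u_3 = (-34/39, -15/13, -41/39, -5/3)

Apply the Gram-Schmidt recurrence
  u_1 = v_1
  u_i = v_i − Σ_{j<i} ((v_i · u_j) / (u_j · u_j)) · u_j.

Step by step this gives:
  u_1 = (-2, -1, -2, 3)
  u_2 = (-7/3, -2/3, 8/3, 0)
  u_3 = (-34/39, -15/13, -41/39, -5/3)

Orthogonality check:
  u_2 · u_1 = 0 (should be 0)
  u_3 · u_1 = 0 (should be 0)
  u_3 · u_2 = 0 (should be 0)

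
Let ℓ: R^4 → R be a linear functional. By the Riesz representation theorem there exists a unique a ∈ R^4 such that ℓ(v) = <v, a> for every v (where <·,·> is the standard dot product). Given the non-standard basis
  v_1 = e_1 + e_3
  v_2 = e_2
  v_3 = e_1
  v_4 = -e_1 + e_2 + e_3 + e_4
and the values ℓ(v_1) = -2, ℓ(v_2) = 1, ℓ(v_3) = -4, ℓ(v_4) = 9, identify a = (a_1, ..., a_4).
a = (-4, 1, 2, 2)

Write a = (a_1, ..., a_4) in the standard basis. For each basis vector v_i, ℓ(v_i) = <v_i, a> is a linear equation in the a_j's. Collect the n equations into a matrix system V a = ℓ, where row i of V is v_i (expressed in the standard basis). Since V is invertible (lower-triangular with 1s on the diagonal, up to permutation), solve by back-substitution:
  V =
[[1, 0, 1, 0],
 [0, 1, 0, 0],
 [1, 0, 0, 0],
 [-1, 1, 1, 1]]
  V a = (-2, 1, -4, 9)
Solving gives a = (-4, 1, 2, 2).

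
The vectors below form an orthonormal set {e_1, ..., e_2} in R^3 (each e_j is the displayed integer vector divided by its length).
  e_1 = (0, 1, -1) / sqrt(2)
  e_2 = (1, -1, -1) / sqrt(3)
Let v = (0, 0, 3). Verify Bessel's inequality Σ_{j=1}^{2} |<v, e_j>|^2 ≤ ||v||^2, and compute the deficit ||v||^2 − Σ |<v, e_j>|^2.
Σ |<v, e_j>|^2 = 15/2; ||v||^2 = 9; deficit = 3/2

Write each e_j = u_j / sqrt(<u_j, u_j>) where u_j is the displayed integer vector. Then <v, e_j> = <v, u_j> / sqrt(<u_j, u_j>), so |<v, e_j>|^2 = <v, u_j>^2 / <u_j, u_j>.
Coefficients: <v, e_1> = -3/sqrt(2), <v, e_2> = -3/sqrt(3).
Square and sum: Σ |<v, e_j>|^2 = 15/2.
Compute ||v||^2 = v·v = 9.
Deficit = 9 − 15/2 = 3/2 ≥ 0, confirming Bessel's inequality. (The deficit equals ||v − Σ <v,e_j> e_j||^2, the squared distance from v to span{e_j}.)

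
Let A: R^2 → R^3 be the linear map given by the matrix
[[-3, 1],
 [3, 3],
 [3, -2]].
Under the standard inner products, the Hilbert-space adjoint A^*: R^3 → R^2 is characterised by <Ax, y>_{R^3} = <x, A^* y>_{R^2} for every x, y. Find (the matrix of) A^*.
A^* = A^T =
[[-3, 3, 3],
 [1, 3, -2]]

For real matrices with standard dot products, the defining identity <Ax, y> = <x, A^* y> gives (Ax)^T y = x^T (A^*) y, i.e. x^T A^T y = x^T (A^*) y. Since this holds for all x, y, we must have A^* = A^T. Therefore
A^* =
[[-3, 3, 3],
 [1, 3, -2]].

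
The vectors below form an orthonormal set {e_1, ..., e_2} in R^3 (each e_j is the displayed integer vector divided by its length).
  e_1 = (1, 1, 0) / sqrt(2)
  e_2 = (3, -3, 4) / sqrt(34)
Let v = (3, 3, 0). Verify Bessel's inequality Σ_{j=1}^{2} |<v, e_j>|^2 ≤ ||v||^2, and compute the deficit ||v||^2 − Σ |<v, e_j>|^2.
Σ |<v, e_j>|^2 = 18; ||v||^2 = 18; deficit = 0

Write each e_j = u_j / sqrt(<u_j, u_j>) where u_j is the displayed integer vector. Then <v, e_j> = <v, u_j> / sqrt(<u_j, u_j>), so |<v, e_j>|^2 = <v, u_j>^2 / <u_j, u_j>.
Coefficients: <v, e_1> = 6/sqrt(2), <v, e_2> = 0/sqrt(34).
Square and sum: Σ |<v, e_j>|^2 = 18.
Compute ||v||^2 = v·v = 18.
Deficit = 18 − 18 = 0 ≥ 0, confirming Bessel's inequality. (The deficit equals ||v − Σ <v,e_j> e_j||^2, the squared distance from v to span{e_j}.)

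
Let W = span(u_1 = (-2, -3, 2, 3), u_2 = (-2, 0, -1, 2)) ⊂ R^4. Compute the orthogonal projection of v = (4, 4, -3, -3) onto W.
proj_W(v) = (233/85, 681/170, -224/85, -693/170)

Set up U = [u_1 | ... | u_2] ∈ R^(4×2). The projector onto W = col(U) is P = U (U^T U)^(-1) U^T.
Compute U^T U =
  [26, 8]
  [8, 9],
and U^T v = (-35, -11).
Solve U^T U · c = U^T v for the coefficients: c = (-227/170, -3/85). The projection is proj_W(v) = U c.
Check: (v - proj_W(v)) · u_1 = 0  (should be 0).
Check: (v - proj_W(v)) · u_2 = 0  (should be 0).
Result: proj_W(v) = (233/85, 681/170, -224/85, -693/170).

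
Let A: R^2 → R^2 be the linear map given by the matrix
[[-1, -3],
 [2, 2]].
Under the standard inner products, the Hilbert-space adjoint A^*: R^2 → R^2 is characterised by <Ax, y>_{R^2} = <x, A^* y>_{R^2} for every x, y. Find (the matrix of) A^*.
A^* = A^T =
[[-1, 2],
 [-3, 2]]

For real matrices with standard dot products, the defining identity <Ax, y> = <x, A^* y> gives (Ax)^T y = x^T (A^*) y, i.e. x^T A^T y = x^T (A^*) y. Since this holds for all x, y, we must have A^* = A^T. Therefore
A^* =
[[-1, 2],
 [-3, 2]].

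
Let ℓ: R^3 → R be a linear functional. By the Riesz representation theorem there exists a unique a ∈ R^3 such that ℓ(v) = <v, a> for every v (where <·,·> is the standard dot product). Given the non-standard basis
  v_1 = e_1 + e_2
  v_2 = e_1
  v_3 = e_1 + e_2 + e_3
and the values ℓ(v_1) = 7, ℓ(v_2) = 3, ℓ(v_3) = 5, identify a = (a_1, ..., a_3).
a = (3, 4, -2)

Write a = (a_1, ..., a_3) in the standard basis. For each basis vector v_i, ℓ(v_i) = <v_i, a> is a linear equation in the a_j's. Collect the n equations into a matrix system V a = ℓ, where row i of V is v_i (expressed in the standard basis). Since V is invertible (lower-triangular with 1s on the diagonal, up to permutation), solve by back-substitution:
  V =
[[1, 1, 0],
 [1, 0, 0],
 [1, 1, 1]]
  V a = (7, 3, 5)
Solving gives a = (3, 4, -2).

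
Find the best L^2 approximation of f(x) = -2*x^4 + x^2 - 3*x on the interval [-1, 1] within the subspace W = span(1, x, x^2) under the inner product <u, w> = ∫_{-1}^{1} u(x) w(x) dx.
g(x) = -5*x^2/7 - 3*x + 6/35

The best approximation g ∈ W is the orthogonal projection of f onto W. Writing g = a_0 + a_1 x + a_2 x^2, the coefficients solve the normal equations G · a = b where
  G_{ij} = <φ_i, φ_j> and b_i = <f, φ_i>, with φ_0 = 1, φ_1 = x, φ_2 = x^2.
G =
  [2, 0, 2/3]
  [0, 2/3, 0]
  [2/3, 0, 2/5],
b = (-2/15, -2, -6/35).
Solving gives a_0 = 6/35, a_1 = -3, a_2 = -5/7, so
  g(x) = -5*x^2/7 - 3*x + 6/35.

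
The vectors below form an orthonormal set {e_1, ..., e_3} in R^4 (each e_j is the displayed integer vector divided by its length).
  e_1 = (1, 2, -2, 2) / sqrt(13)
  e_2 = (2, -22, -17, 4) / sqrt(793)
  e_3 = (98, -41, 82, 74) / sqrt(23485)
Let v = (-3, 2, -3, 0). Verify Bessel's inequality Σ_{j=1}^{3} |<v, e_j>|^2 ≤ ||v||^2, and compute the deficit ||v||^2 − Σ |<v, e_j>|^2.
Σ |<v, e_j>|^2 = 7794/385; ||v||^2 = 22; deficit = 676/385

Write each e_j = u_j / sqrt(<u_j, u_j>) where u_j is the displayed integer vector. Then <v, e_j> = <v, u_j> / sqrt(<u_j, u_j>), so |<v, e_j>|^2 = <v, u_j>^2 / <u_j, u_j>.
Coefficients: <v, e_1> = 7/sqrt(13), <v, e_2> = 1/sqrt(793), <v, e_3> = -622/sqrt(23485).
Square and sum: Σ |<v, e_j>|^2 = 7794/385.
Compute ||v||^2 = v·v = 22.
Deficit = 22 − 7794/385 = 676/385 ≥ 0, confirming Bessel's inequality. (The deficit equals ||v − Σ <v,e_j> e_j||^2, the squared distance from v to span{e_j}.)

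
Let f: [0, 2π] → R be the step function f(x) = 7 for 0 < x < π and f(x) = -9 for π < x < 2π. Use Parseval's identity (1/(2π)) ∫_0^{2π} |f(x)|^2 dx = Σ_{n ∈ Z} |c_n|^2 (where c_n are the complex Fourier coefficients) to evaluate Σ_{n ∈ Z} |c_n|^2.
Σ |c_n|^2 = 65

Parseval equates the L^2 energy of f (normalised by 1/(2π)) with the ℓ^2 sum of its Fourier coefficients: (1/(2π)) ∫_0^{2π} |f|^2 = Σ |c_n|^2.
Compute the left side: (1/(2π)) [∫_0^π 7^2 dx + ∫_π^{2π} (-9)^2 dx] = (1/(2π)) · (49π + 81π) = (49 + 81)/2 = 65.
So Σ_{n ∈ Z} |c_n|^2 = 65.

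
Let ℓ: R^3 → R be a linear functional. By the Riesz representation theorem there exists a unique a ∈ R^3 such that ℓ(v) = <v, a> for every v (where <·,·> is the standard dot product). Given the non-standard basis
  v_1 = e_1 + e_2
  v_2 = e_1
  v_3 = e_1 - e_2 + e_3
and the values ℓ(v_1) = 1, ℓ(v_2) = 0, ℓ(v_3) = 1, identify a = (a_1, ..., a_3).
a = (0, 1, 2)

Write a = (a_1, ..., a_3) in the standard basis. For each basis vector v_i, ℓ(v_i) = <v_i, a> is a linear equation in the a_j's. Collect the n equations into a matrix system V a = ℓ, where row i of V is v_i (expressed in the standard basis). Since V is invertible (lower-triangular with 1s on the diagonal, up to permutation), solve by back-substitution:
  V =
[[1, 1, 0],
 [1, 0, 0],
 [1, -1, 1]]
  V a = (1, 0, 1)
Solving gives a = (0, 1, 2).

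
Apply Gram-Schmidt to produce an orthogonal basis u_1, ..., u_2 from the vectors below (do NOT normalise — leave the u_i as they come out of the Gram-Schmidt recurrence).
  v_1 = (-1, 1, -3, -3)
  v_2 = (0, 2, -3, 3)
Orthogonal basis:
  u_1 = (-1, 1, -3, -3)
  u_2 = (1/10, 19/10, -27/10, 33/10)

Apply the Gram-Schmidt recurrence
  u_1 = v_1
  u_i = v_i − Σ_{j<i} ((v_i · u_j) / (u_j · u_j)) · u_j.

Step by step this gives:
  u_1 = (-1, 1, -3, -3)
  u_2 = (1/10, 19/10, -27/10, 33/10)

Orthogonality check:
  u_2 · u_1 = 0 (should be 0)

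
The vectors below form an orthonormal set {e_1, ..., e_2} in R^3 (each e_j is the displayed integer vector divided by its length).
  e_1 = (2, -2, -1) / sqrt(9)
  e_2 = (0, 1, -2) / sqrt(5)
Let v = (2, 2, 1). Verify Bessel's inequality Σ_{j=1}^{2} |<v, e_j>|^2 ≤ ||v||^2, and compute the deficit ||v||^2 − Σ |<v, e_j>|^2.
Σ |<v, e_j>|^2 = 1/9; ||v||^2 = 9; deficit = 80/9

Write each e_j = u_j / sqrt(<u_j, u_j>) where u_j is the displayed integer vector. Then <v, e_j> = <v, u_j> / sqrt(<u_j, u_j>), so |<v, e_j>|^2 = <v, u_j>^2 / <u_j, u_j>.
Coefficients: <v, e_1> = -1/sqrt(9), <v, e_2> = 0/sqrt(5).
Square and sum: Σ |<v, e_j>|^2 = 1/9.
Compute ||v||^2 = v·v = 9.
Deficit = 9 − 1/9 = 80/9 ≥ 0, confirming Bessel's inequality. (The deficit equals ||v − Σ <v,e_j> e_j||^2, the squared distance from v to span{e_j}.)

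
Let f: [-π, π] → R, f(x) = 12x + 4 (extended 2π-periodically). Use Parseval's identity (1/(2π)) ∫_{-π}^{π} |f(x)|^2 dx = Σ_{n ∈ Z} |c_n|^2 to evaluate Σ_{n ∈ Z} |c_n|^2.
Σ |c_n|^2 = 48π^2 + 16

Expand and integrate term by term over [-π, π]:
  ∫ (12x)^2 dx = 144·(2π^3/3); ∫ 2·12·(4)·x dx = 0 (odd integrand); ∫ 4^2 dx = 16·2π.
So (1/(2π)) ∫_{-π}^{π} (12x + 4)^2 dx = 144π^2/3 + 16 = 48π^2 + 16.
Parseval ⇒ Σ |c_n|^2 = 48π^2 + 16.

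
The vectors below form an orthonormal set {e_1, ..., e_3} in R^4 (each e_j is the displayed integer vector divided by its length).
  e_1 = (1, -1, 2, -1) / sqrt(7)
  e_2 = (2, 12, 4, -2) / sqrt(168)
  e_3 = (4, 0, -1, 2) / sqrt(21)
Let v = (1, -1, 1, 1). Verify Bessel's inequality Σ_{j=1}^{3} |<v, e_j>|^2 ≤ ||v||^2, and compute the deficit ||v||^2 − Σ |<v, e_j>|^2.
Σ |<v, e_j>|^2 = 20/7; ||v||^2 = 4; deficit = 8/7

Write each e_j = u_j / sqrt(<u_j, u_j>) where u_j is the displayed integer vector. Then <v, e_j> = <v, u_j> / sqrt(<u_j, u_j>), so |<v, e_j>|^2 = <v, u_j>^2 / <u_j, u_j>.
Coefficients: <v, e_1> = 3/sqrt(7), <v, e_2> = -8/sqrt(168), <v, e_3> = 5/sqrt(21).
Square and sum: Σ |<v, e_j>|^2 = 20/7.
Compute ||v||^2 = v·v = 4.
Deficit = 4 − 20/7 = 8/7 ≥ 0, confirming Bessel's inequality. (The deficit equals ||v − Σ <v,e_j> e_j||^2, the squared distance from v to span{e_j}.)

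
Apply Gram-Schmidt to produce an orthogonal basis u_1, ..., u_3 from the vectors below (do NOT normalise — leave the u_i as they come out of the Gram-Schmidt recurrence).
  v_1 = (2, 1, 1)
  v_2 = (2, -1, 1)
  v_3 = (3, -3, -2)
Orthogonal basis:
  u_1 = (2, 1, 1)
  u_2 = (2/3, -5/3, 1/3)
  u_3 = (7/5, 0, -14/5)

Apply the Gram-Schmidt recurrence
  u_1 = v_1
  u_i = v_i − Σ_{j<i} ((v_i · u_j) / (u_j · u_j)) · u_j.

Step by step this gives:
  u_1 = (2, 1, 1)
  u_2 = (2/3, -5/3, 1/3)
  u_3 = (7/5, 0, -14/5)

Orthogonality check:
  u_2 · u_1 = 0 (should be 0)
  u_3 · u_1 = 0 (should be 0)
  u_3 · u_2 = 0 (should be 0)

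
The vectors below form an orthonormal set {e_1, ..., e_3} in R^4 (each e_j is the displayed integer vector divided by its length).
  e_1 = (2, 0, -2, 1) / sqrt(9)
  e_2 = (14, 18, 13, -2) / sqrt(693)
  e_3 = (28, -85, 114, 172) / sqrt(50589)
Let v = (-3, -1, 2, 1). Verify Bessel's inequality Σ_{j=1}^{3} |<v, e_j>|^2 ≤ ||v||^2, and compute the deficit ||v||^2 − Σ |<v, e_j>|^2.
Σ |<v, e_j>|^2 = 9230/657; ||v||^2 = 15; deficit = 625/657

Write each e_j = u_j / sqrt(<u_j, u_j>) where u_j is the displayed integer vector. Then <v, e_j> = <v, u_j> / sqrt(<u_j, u_j>), so |<v, e_j>|^2 = <v, u_j>^2 / <u_j, u_j>.
Coefficients: <v, e_1> = -9/sqrt(9), <v, e_2> = -36/sqrt(693), <v, e_3> = 401/sqrt(50589).
Square and sum: Σ |<v, e_j>|^2 = 9230/657.
Compute ||v||^2 = v·v = 15.
Deficit = 15 − 9230/657 = 625/657 ≥ 0, confirming Bessel's inequality. (The deficit equals ||v − Σ <v,e_j> e_j||^2, the squared distance from v to span{e_j}.)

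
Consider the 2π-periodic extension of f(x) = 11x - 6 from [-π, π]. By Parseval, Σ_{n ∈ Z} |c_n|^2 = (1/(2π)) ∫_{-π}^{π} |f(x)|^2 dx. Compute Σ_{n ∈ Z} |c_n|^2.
Σ |c_n|^2 = 121π^2/3 + 36

Expand and integrate term by term over [-π, π]:
  ∫ (11x)^2 dx = 121·(2π^3/3); ∫ 2·11·(-6)·x dx = 0 (odd integrand); ∫ (-6)^2 dx = 36·2π.
So (1/(2π)) ∫_{-π}^{π} (11x - 6)^2 dx = 121π^2/3 + 36 = 121π^2/3 + 36.
Parseval ⇒ Σ |c_n|^2 = 121π^2/3 + 36.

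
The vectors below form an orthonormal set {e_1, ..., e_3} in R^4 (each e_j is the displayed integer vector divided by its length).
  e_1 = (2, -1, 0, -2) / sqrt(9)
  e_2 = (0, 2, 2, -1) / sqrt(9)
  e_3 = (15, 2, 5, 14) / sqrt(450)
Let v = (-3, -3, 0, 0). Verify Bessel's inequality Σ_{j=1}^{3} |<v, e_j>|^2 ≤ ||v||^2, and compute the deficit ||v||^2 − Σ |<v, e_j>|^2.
Σ |<v, e_j>|^2 = 539/50; ||v||^2 = 18; deficit = 361/50

Write each e_j = u_j / sqrt(<u_j, u_j>) where u_j is the displayed integer vector. Then <v, e_j> = <v, u_j> / sqrt(<u_j, u_j>), so |<v, e_j>|^2 = <v, u_j>^2 / <u_j, u_j>.
Coefficients: <v, e_1> = -3/sqrt(9), <v, e_2> = -6/sqrt(9), <v, e_3> = -51/sqrt(450).
Square and sum: Σ |<v, e_j>|^2 = 539/50.
Compute ||v||^2 = v·v = 18.
Deficit = 18 − 539/50 = 361/50 ≥ 0, confirming Bessel's inequality. (The deficit equals ||v − Σ <v,e_j> e_j||^2, the squared distance from v to span{e_j}.)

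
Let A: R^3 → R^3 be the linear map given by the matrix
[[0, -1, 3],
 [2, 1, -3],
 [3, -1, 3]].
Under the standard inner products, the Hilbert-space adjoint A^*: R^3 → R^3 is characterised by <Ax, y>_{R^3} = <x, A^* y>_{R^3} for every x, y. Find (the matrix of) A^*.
A^* = A^T =
[[0, 2, 3],
 [-1, 1, -1],
 [3, -3, 3]]

For real matrices with standard dot products, the defining identity <Ax, y> = <x, A^* y> gives (Ax)^T y = x^T (A^*) y, i.e. x^T A^T y = x^T (A^*) y. Since this holds for all x, y, we must have A^* = A^T. Therefore
A^* =
[[0, 2, 3],
 [-1, 1, -1],
 [3, -3, 3]].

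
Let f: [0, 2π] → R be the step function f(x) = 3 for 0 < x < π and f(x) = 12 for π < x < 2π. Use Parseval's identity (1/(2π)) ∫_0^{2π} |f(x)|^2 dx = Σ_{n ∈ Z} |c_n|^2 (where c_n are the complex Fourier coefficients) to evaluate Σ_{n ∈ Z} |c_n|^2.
Σ |c_n|^2 = 153/2

Parseval equates the L^2 energy of f (normalised by 1/(2π)) with the ℓ^2 sum of its Fourier coefficients: (1/(2π)) ∫_0^{2π} |f|^2 = Σ |c_n|^2.
Compute the left side: (1/(2π)) [∫_0^π 3^2 dx + ∫_π^{2π} 12^2 dx] = (1/(2π)) · (9π + 144π) = (9 + 144)/2 = 153/2.
So Σ_{n ∈ Z} |c_n|^2 = 153/2.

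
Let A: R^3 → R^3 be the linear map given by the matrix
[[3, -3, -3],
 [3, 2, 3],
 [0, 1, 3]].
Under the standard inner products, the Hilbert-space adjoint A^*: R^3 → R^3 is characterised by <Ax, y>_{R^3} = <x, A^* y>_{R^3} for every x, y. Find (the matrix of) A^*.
A^* = A^T =
[[3, 3, 0],
 [-3, 2, 1],
 [-3, 3, 3]]

For real matrices with standard dot products, the defining identity <Ax, y> = <x, A^* y> gives (Ax)^T y = x^T (A^*) y, i.e. x^T A^T y = x^T (A^*) y. Since this holds for all x, y, we must have A^* = A^T. Therefore
A^* =
[[3, 3, 0],
 [-3, 2, 1],
 [-3, 3, 3]].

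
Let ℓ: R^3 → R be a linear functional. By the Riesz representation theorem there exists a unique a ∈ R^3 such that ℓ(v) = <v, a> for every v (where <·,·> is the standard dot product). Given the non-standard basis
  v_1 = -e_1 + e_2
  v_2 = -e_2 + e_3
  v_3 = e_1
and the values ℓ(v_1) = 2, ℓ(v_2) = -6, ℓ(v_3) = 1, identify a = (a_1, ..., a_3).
a = (1, 3, -3)

Write a = (a_1, ..., a_3) in the standard basis. For each basis vector v_i, ℓ(v_i) = <v_i, a> is a linear equation in the a_j's. Collect the n equations into a matrix system V a = ℓ, where row i of V is v_i (expressed in the standard basis). Since V is invertible (lower-triangular with 1s on the diagonal, up to permutation), solve by back-substitution:
  V =
[[-1, 1, 0],
 [0, -1, 1],
 [1, 0, 0]]
  V a = (2, -6, 1)
Solving gives a = (1, 3, -3).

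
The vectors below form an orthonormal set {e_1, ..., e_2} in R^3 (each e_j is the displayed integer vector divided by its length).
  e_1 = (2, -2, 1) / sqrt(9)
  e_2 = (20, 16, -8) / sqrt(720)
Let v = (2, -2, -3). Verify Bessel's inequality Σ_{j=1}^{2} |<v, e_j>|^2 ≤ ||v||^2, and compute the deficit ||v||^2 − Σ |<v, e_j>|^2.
Σ |<v, e_j>|^2 = 21/5; ||v||^2 = 17; deficit = 64/5

Write each e_j = u_j / sqrt(<u_j, u_j>) where u_j is the displayed integer vector. Then <v, e_j> = <v, u_j> / sqrt(<u_j, u_j>), so |<v, e_j>|^2 = <v, u_j>^2 / <u_j, u_j>.
Coefficients: <v, e_1> = 5/sqrt(9), <v, e_2> = 32/sqrt(720).
Square and sum: Σ |<v, e_j>|^2 = 21/5.
Compute ||v||^2 = v·v = 17.
Deficit = 17 − 21/5 = 64/5 ≥ 0, confirming Bessel's inequality. (The deficit equals ||v − Σ <v,e_j> e_j||^2, the squared distance from v to span{e_j}.)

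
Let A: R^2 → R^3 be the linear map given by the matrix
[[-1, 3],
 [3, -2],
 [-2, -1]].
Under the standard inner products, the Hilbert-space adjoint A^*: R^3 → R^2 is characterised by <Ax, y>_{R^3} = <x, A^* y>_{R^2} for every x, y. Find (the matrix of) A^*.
A^* = A^T =
[[-1, 3, -2],
 [3, -2, -1]]

For real matrices with standard dot products, the defining identity <Ax, y> = <x, A^* y> gives (Ax)^T y = x^T (A^*) y, i.e. x^T A^T y = x^T (A^*) y. Since this holds for all x, y, we must have A^* = A^T. Therefore
A^* =
[[-1, 3, -2],
 [3, -2, -1]].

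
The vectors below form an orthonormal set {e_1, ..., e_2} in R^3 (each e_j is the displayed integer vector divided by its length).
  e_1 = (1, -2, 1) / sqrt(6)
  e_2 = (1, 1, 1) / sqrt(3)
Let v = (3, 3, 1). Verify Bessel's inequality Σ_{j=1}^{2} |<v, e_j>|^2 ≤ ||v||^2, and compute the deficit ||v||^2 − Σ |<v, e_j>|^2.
Σ |<v, e_j>|^2 = 17; ||v||^2 = 19; deficit = 2

Write each e_j = u_j / sqrt(<u_j, u_j>) where u_j is the displayed integer vector. Then <v, e_j> = <v, u_j> / sqrt(<u_j, u_j>), so |<v, e_j>|^2 = <v, u_j>^2 / <u_j, u_j>.
Coefficients: <v, e_1> = -2/sqrt(6), <v, e_2> = 7/sqrt(3).
Square and sum: Σ |<v, e_j>|^2 = 17.
Compute ||v||^2 = v·v = 19.
Deficit = 19 − 17 = 2 ≥ 0, confirming Bessel's inequality. (The deficit equals ||v − Σ <v,e_j> e_j||^2, the squared distance from v to span{e_j}.)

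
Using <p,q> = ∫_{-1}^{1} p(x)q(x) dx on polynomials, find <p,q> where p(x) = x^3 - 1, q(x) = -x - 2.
<p,q> = 18/5

Expand the product: p(x)·q(x) = -x^4 - 2*x^3 + x + 2.
∫_{-1}^{1} of each monomial x^k gives [2/(k+1) if k even, 0 if k odd]. Integrating term-by-term (or equivalently evaluating the antiderivative F(x) = -x^5/5 - x^4/2 + x^2/2 + 2*x at the endpoints):
  F(1) − F(−1) = 9/5 − (-9/5) = 18/5.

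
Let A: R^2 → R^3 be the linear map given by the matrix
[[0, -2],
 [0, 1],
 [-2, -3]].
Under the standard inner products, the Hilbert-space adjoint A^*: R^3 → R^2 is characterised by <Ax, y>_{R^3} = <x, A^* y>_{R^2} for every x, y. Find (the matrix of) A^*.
A^* = A^T =
[[0, 0, -2],
 [-2, 1, -3]]

For real matrices with standard dot products, the defining identity <Ax, y> = <x, A^* y> gives (Ax)^T y = x^T (A^*) y, i.e. x^T A^T y = x^T (A^*) y. Since this holds for all x, y, we must have A^* = A^T. Therefore
A^* =
[[0, 0, -2],
 [-2, 1, -3]].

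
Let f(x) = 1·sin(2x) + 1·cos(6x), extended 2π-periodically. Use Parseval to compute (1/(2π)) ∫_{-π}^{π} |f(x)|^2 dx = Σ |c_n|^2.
Σ |c_n|^2 = 1

Expand |f|^2 and use orthogonality of {sin(nx), cos(mx)} on [-π, π]:
  ∫_{-π}^{π} sin(nx)^2 dx = π, ∫ cos(mx)^2 dx = π, and cross terms integrate to 0.
So ∫_{-π}^{π} f(x)^2 dx = 1^2 · π + 1^2 · π = (1 + 1)π.
Divide by 2π: (1 + 1)/2 = 1.
By Parseval, this equals Σ |c_n|^2.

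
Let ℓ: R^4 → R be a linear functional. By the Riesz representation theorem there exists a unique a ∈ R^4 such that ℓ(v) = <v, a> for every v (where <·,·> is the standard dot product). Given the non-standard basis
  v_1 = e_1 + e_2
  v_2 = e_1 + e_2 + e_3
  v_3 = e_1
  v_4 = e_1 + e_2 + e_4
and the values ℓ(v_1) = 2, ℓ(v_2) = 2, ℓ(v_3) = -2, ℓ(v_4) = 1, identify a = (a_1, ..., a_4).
a = (-2, 4, 0, -1)

Write a = (a_1, ..., a_4) in the standard basis. For each basis vector v_i, ℓ(v_i) = <v_i, a> is a linear equation in the a_j's. Collect the n equations into a matrix system V a = ℓ, where row i of V is v_i (expressed in the standard basis). Since V is invertible (lower-triangular with 1s on the diagonal, up to permutation), solve by back-substitution:
  V =
[[1, 1, 0, 0],
 [1, 1, 1, 0],
 [1, 0, 0, 0],
 [1, 1, 0, 1]]
  V a = (2, 2, -2, 1)
Solving gives a = (-2, 4, 0, -1).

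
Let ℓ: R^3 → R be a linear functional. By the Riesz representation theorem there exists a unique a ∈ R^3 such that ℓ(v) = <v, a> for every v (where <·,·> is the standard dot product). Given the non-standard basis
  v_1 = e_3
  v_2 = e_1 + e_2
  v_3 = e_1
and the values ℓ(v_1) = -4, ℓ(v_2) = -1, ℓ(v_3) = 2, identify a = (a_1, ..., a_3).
a = (2, -3, -4)

Write a = (a_1, ..., a_3) in the standard basis. For each basis vector v_i, ℓ(v_i) = <v_i, a> is a linear equation in the a_j's. Collect the n equations into a matrix system V a = ℓ, where row i of V is v_i (expressed in the standard basis). Since V is invertible (lower-triangular with 1s on the diagonal, up to permutation), solve by back-substitution:
  V =
[[0, 0, 1],
 [1, 1, 0],
 [1, 0, 0]]
  V a = (-4, -1, 2)
Solving gives a = (2, -3, -4).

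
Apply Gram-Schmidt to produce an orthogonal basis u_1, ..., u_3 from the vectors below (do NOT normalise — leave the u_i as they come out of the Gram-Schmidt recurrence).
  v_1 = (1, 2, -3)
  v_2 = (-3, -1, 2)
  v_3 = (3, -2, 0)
Orthogonal basis:
  u_1 = (1, 2, -3)
  u_2 = (-31/14, 4/7, -5/14)
  u_3 = (-11/75, -77/75, -11/15)

Apply the Gram-Schmidt recurrence
  u_1 = v_1
  u_i = v_i − Σ_{j<i} ((v_i · u_j) / (u_j · u_j)) · u_j.

Step by step this gives:
  u_1 = (1, 2, -3)
  u_2 = (-31/14, 4/7, -5/14)
  u_3 = (-11/75, -77/75, -11/15)

Orthogonality check:
  u_2 · u_1 = 0 (should be 0)
  u_3 · u_1 = 0 (should be 0)
  u_3 · u_2 = 0 (should be 0)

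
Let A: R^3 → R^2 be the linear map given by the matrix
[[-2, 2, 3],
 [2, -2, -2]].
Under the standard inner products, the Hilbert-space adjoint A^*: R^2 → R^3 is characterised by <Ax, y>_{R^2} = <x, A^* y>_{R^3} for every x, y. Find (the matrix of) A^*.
A^* = A^T =
[[-2, 2],
 [2, -2],
 [3, -2]]

For real matrices with standard dot products, the defining identity <Ax, y> = <x, A^* y> gives (Ax)^T y = x^T (A^*) y, i.e. x^T A^T y = x^T (A^*) y. Since this holds for all x, y, we must have A^* = A^T. Therefore
A^* =
[[-2, 2],
 [2, -2],
 [3, -2]].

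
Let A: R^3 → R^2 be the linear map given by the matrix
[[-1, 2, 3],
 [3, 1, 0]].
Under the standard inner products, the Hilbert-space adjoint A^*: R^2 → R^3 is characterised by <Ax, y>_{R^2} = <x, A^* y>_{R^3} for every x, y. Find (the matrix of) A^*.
A^* = A^T =
[[-1, 3],
 [2, 1],
 [3, 0]]

For real matrices with standard dot products, the defining identity <Ax, y> = <x, A^* y> gives (Ax)^T y = x^T (A^*) y, i.e. x^T A^T y = x^T (A^*) y. Since this holds for all x, y, we must have A^* = A^T. Therefore
A^* =
[[-1, 3],
 [2, 1],
 [3, 0]].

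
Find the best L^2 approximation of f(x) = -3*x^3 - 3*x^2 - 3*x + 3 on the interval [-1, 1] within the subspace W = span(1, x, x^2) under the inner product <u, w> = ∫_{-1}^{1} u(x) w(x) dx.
g(x) = -3*x^2 - 24*x/5 + 3

The best approximation g ∈ W is the orthogonal projection of f onto W. Writing g = a_0 + a_1 x + a_2 x^2, the coefficients solve the normal equations G · a = b where
  G_{ij} = <φ_i, φ_j> and b_i = <f, φ_i>, with φ_0 = 1, φ_1 = x, φ_2 = x^2.
G =
  [2, 0, 2/3]
  [0, 2/3, 0]
  [2/3, 0, 2/5],
b = (4, -16/5, 4/5).
Solving gives a_0 = 3, a_1 = -24/5, a_2 = -3, so
  g(x) = -3*x^2 - 24*x/5 + 3.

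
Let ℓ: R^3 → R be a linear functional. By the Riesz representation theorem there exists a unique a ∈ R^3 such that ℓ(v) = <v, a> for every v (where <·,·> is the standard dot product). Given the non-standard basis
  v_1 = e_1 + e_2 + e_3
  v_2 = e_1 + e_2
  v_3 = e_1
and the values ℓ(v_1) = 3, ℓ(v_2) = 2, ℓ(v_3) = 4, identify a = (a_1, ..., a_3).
a = (4, -2, 1)

Write a = (a_1, ..., a_3) in the standard basis. For each basis vector v_i, ℓ(v_i) = <v_i, a> is a linear equation in the a_j's. Collect the n equations into a matrix system V a = ℓ, where row i of V is v_i (expressed in the standard basis). Since V is invertible (lower-triangular with 1s on the diagonal, up to permutation), solve by back-substitution:
  V =
[[1, 1, 1],
 [1, 1, 0],
 [1, 0, 0]]
  V a = (3, 2, 4)
Solving gives a = (4, -2, 1).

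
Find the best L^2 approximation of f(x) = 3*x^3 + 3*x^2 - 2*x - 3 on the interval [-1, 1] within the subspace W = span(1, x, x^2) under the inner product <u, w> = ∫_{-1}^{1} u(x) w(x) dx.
g(x) = 3*x^2 - x/5 - 3

The best approximation g ∈ W is the orthogonal projection of f onto W. Writing g = a_0 + a_1 x + a_2 x^2, the coefficients solve the normal equations G · a = b where
  G_{ij} = <φ_i, φ_j> and b_i = <f, φ_i>, with φ_0 = 1, φ_1 = x, φ_2 = x^2.
G =
  [2, 0, 2/3]
  [0, 2/3, 0]
  [2/3, 0, 2/5],
b = (-4, -2/15, -4/5).
Solving gives a_0 = -3, a_1 = -1/5, a_2 = 3, so
  g(x) = 3*x^2 - x/5 - 3.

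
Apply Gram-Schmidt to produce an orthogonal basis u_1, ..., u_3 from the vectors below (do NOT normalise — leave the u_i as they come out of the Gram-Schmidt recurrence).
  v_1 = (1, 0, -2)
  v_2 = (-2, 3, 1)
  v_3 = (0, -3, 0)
Orthogonal basis:
  u_1 = (1, 0, -2)
  u_2 = (-6/5, 3, -3/5)
  u_3 = (-1, -1/2, -1/2)

Apply the Gram-Schmidt recurrence
  u_1 = v_1
  u_i = v_i − Σ_{j<i} ((v_i · u_j) / (u_j · u_j)) · u_j.

Step by step this gives:
  u_1 = (1, 0, -2)
  u_2 = (-6/5, 3, -3/5)
  u_3 = (-1, -1/2, -1/2)

Orthogonality check:
  u_2 · u_1 = 0 (should be 0)
  u_3 · u_1 = 0 (should be 0)
  u_3 · u_2 = 0 (should be 0)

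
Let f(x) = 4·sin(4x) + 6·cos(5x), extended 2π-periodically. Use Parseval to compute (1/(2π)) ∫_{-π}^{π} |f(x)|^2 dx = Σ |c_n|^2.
Σ |c_n|^2 = 26

Expand |f|^2 and use orthogonality of {sin(nx), cos(mx)} on [-π, π]:
  ∫_{-π}^{π} sin(nx)^2 dx = π, ∫ cos(mx)^2 dx = π, and cross terms integrate to 0.
So ∫_{-π}^{π} f(x)^2 dx = 4^2 · π + 6^2 · π = (16 + 36)π.
Divide by 2π: (16 + 36)/2 = 26.
By Parseval, this equals Σ |c_n|^2.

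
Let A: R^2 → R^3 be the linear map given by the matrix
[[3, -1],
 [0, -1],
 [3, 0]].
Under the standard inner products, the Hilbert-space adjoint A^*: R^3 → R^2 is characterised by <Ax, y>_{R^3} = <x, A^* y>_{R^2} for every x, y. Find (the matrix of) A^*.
A^* = A^T =
[[3, 0, 3],
 [-1, -1, 0]]

For real matrices with standard dot products, the defining identity <Ax, y> = <x, A^* y> gives (Ax)^T y = x^T (A^*) y, i.e. x^T A^T y = x^T (A^*) y. Since this holds for all x, y, we must have A^* = A^T. Therefore
A^* =
[[3, 0, 3],
 [-1, -1, 0]].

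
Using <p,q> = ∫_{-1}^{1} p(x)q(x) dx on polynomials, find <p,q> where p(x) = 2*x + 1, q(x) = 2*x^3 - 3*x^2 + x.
<p,q> = 14/15

Expand the product: p(x)·q(x) = 4*x^4 - 4*x^3 - x^2 + x.
∫_{-1}^{1} of each monomial x^k gives [2/(k+1) if k even, 0 if k odd]. Integrating term-by-term (or equivalently evaluating the antiderivative F(x) = 4*x^5/5 - x^4 - x^3/3 + x^2/2 at the endpoints):
  F(1) − F(−1) = -1/30 − (-29/30) = 14/15.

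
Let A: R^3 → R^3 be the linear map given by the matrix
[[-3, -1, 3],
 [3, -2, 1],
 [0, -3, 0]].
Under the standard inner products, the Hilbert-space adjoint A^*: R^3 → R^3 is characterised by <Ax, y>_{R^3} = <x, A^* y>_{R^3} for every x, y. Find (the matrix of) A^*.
A^* = A^T =
[[-3, 3, 0],
 [-1, -2, -3],
 [3, 1, 0]]

For real matrices with standard dot products, the defining identity <Ax, y> = <x, A^* y> gives (Ax)^T y = x^T (A^*) y, i.e. x^T A^T y = x^T (A^*) y. Since this holds for all x, y, we must have A^* = A^T. Therefore
A^* =
[[-3, 3, 0],
 [-1, -2, -3],
 [3, 1, 0]].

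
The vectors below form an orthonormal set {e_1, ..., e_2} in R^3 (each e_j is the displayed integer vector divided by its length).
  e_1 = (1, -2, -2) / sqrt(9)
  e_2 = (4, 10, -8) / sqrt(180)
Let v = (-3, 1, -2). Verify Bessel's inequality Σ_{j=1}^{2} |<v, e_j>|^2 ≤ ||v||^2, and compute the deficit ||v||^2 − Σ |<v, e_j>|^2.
Σ |<v, e_j>|^2 = 6/5; ||v||^2 = 14; deficit = 64/5

Write each e_j = u_j / sqrt(<u_j, u_j>) where u_j is the displayed integer vector. Then <v, e_j> = <v, u_j> / sqrt(<u_j, u_j>), so |<v, e_j>|^2 = <v, u_j>^2 / <u_j, u_j>.
Coefficients: <v, e_1> = -1/sqrt(9), <v, e_2> = 14/sqrt(180).
Square and sum: Σ |<v, e_j>|^2 = 6/5.
Compute ||v||^2 = v·v = 14.
Deficit = 14 − 6/5 = 64/5 ≥ 0, confirming Bessel's inequality. (The deficit equals ||v − Σ <v,e_j> e_j||^2, the squared distance from v to span{e_j}.)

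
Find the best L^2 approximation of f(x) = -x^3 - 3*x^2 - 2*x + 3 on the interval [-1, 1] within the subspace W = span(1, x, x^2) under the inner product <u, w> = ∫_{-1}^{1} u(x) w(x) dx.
g(x) = -3*x^2 - 13*x/5 + 3

The best approximation g ∈ W is the orthogonal projection of f onto W. Writing g = a_0 + a_1 x + a_2 x^2, the coefficients solve the normal equations G · a = b where
  G_{ij} = <φ_i, φ_j> and b_i = <f, φ_i>, with φ_0 = 1, φ_1 = x, φ_2 = x^2.
G =
  [2, 0, 2/3]
  [0, 2/3, 0]
  [2/3, 0, 2/5],
b = (4, -26/15, 4/5).
Solving gives a_0 = 3, a_1 = -13/5, a_2 = -3, so
  g(x) = -3*x^2 - 13*x/5 + 3.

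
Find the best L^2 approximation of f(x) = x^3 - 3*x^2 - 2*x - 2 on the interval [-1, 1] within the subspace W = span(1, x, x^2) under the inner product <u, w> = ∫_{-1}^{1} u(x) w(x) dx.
g(x) = -3*x^2 - 7*x/5 - 2

The best approximation g ∈ W is the orthogonal projection of f onto W. Writing g = a_0 + a_1 x + a_2 x^2, the coefficients solve the normal equations G · a = b where
  G_{ij} = <φ_i, φ_j> and b_i = <f, φ_i>, with φ_0 = 1, φ_1 = x, φ_2 = x^2.
G =
  [2, 0, 2/3]
  [0, 2/3, 0]
  [2/3, 0, 2/5],
b = (-6, -14/15, -38/15).
Solving gives a_0 = -2, a_1 = -7/5, a_2 = -3, so
  g(x) = -3*x^2 - 7*x/5 - 2.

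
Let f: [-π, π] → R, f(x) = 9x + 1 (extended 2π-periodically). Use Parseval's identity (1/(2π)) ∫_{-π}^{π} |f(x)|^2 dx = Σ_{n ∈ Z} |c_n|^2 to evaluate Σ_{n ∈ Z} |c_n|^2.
Σ |c_n|^2 = 27π^2 + 1

Expand and integrate term by term over [-π, π]:
  ∫ (9x)^2 dx = 81·(2π^3/3); ∫ 2·9·(1)·x dx = 0 (odd integrand); ∫ 1^2 dx = 1·2π.
So (1/(2π)) ∫_{-π}^{π} (9x + 1)^2 dx = 81π^2/3 + 1 = 27π^2 + 1.
Parseval ⇒ Σ |c_n|^2 = 27π^2 + 1.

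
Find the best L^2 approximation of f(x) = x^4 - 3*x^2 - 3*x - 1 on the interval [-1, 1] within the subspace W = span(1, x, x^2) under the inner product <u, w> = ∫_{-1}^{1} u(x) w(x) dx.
g(x) = -15*x^2/7 - 3*x - 38/35

The best approximation g ∈ W is the orthogonal projection of f onto W. Writing g = a_0 + a_1 x + a_2 x^2, the coefficients solve the normal equations G · a = b where
  G_{ij} = <φ_i, φ_j> and b_i = <f, φ_i>, with φ_0 = 1, φ_1 = x, φ_2 = x^2.
G =
  [2, 0, 2/3]
  [0, 2/3, 0]
  [2/3, 0, 2/5],
b = (-18/5, -2, -166/105).
Solving gives a_0 = -38/35, a_1 = -3, a_2 = -15/7, so
  g(x) = -15*x^2/7 - 3*x - 38/35.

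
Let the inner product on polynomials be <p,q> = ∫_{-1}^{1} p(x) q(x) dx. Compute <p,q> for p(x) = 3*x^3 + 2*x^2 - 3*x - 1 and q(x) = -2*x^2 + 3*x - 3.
<p,q> = -2/3

Expand the product: p(x)·q(x) = -6*x^5 + 5*x^4 + 3*x^3 - 13*x^2 + 6*x + 3.
∫_{-1}^{1} of each monomial x^k gives [2/(k+1) if k even, 0 if k odd]. Integrating term-by-term (or equivalently evaluating the antiderivative F(x) = -x^6 + x^5 + 3*x^4/4 - 13*x^3/3 + 3*x^2 + 3*x at the endpoints):
  F(1) − F(−1) = 29/12 − (37/12) = -2/3.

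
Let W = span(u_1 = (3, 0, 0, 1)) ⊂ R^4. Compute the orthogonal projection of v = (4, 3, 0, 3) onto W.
proj_W(v) = (9/2, 0, 0, 3/2)

Set up U = [u_1 | ... | u_1] ∈ R^(4×1). The projector onto W = col(U) is P = U (U^T U)^(-1) U^T.
Compute U^T U =
  [10],
and U^T v = (15).
Solve U^T U · c = U^T v for the coefficients: c = (3/2). The projection is proj_W(v) = U c.
Check: (v - proj_W(v)) · u_1 = 0  (should be 0).
Result: proj_W(v) = (9/2, 0, 0, 3/2).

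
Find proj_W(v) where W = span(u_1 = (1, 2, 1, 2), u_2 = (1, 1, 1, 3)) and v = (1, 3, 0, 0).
proj_W(v) = (7/10, 29/10, 7/10, -1/10)

Set up U = [u_1 | ... | u_2] ∈ R^(4×2). The projector onto W = col(U) is P = U (U^T U)^(-1) U^T.
Compute U^T U =
  [10, 10]
  [10, 12],
and U^T v = (7, 4).
Solve U^T U · c = U^T v for the coefficients: c = (11/5, -3/2). The projection is proj_W(v) = U c.
Check: (v - proj_W(v)) · u_1 = 0  (should be 0).
Check: (v - proj_W(v)) · u_2 = 0  (should be 0).
Result: proj_W(v) = (7/10, 29/10, 7/10, -1/10).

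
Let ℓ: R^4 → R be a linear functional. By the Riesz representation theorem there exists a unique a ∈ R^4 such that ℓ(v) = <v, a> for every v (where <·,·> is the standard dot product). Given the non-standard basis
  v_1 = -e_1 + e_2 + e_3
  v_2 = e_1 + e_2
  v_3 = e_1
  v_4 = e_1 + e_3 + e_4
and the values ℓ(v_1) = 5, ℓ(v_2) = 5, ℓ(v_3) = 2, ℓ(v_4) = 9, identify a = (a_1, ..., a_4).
a = (2, 3, 4, 3)

Write a = (a_1, ..., a_4) in the standard basis. For each basis vector v_i, ℓ(v_i) = <v_i, a> is a linear equation in the a_j's. Collect the n equations into a matrix system V a = ℓ, where row i of V is v_i (expressed in the standard basis). Since V is invertible (lower-triangular with 1s on the diagonal, up to permutation), solve by back-substitution:
  V =
[[-1, 1, 1, 0],
 [1, 1, 0, 0],
 [1, 0, 0, 0],
 [1, 0, 1, 1]]
  V a = (5, 5, 2, 9)
Solving gives a = (2, 3, 4, 3).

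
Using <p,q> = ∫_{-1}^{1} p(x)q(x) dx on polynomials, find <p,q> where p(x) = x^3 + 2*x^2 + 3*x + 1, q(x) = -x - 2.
<p,q> = -136/15

Expand the product: p(x)·q(x) = -x^4 - 4*x^3 - 7*x^2 - 7*x - 2.
∫_{-1}^{1} of each monomial x^k gives [2/(k+1) if k even, 0 if k odd]. Integrating term-by-term (or equivalently evaluating the antiderivative F(x) = -x^5/5 - x^4 - 7*x^3/3 - 7*x^2/2 - 2*x at the endpoints):
  F(1) − F(−1) = -271/30 − (1/30) = -136/15.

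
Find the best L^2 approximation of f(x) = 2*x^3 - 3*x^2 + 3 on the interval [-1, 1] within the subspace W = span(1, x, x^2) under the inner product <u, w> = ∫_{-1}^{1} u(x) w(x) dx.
g(x) = -3*x^2 + 6*x/5 + 3

The best approximation g ∈ W is the orthogonal projection of f onto W. Writing g = a_0 + a_1 x + a_2 x^2, the coefficients solve the normal equations G · a = b where
  G_{ij} = <φ_i, φ_j> and b_i = <f, φ_i>, with φ_0 = 1, φ_1 = x, φ_2 = x^2.
G =
  [2, 0, 2/3]
  [0, 2/3, 0]
  [2/3, 0, 2/5],
b = (4, 4/5, 4/5).
Solving gives a_0 = 3, a_1 = 6/5, a_2 = -3, so
  g(x) = -3*x^2 + 6*x/5 + 3.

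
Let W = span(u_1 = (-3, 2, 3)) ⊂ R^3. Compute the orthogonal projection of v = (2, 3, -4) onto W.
proj_W(v) = (18/11, -12/11, -18/11)

Set up U = [u_1 | ... | u_1] ∈ R^(3×1). The projector onto W = col(U) is P = U (U^T U)^(-1) U^T.
Compute U^T U =
  [22],
and U^T v = (-12).
Solve U^T U · c = U^T v for the coefficients: c = (-6/11). The projection is proj_W(v) = U c.
Check: (v - proj_W(v)) · u_1 = 0  (should be 0).
Result: proj_W(v) = (18/11, -12/11, -18/11).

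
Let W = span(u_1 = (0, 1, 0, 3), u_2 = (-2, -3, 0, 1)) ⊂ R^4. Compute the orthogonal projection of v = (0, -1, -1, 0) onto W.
proj_W(v) = (-3/7, -26/35, 0, -3/35)

Set up U = [u_1 | ... | u_2] ∈ R^(4×2). The projector onto W = col(U) is P = U (U^T U)^(-1) U^T.
Compute U^T U =
  [10, 0]
  [0, 14],
and U^T v = (-1, 3).
Solve U^T U · c = U^T v for the coefficients: c = (-1/10, 3/14). The projection is proj_W(v) = U c.
Check: (v - proj_W(v)) · u_1 = 0  (should be 0).
Check: (v - proj_W(v)) · u_2 = 0  (should be 0).
Result: proj_W(v) = (-3/7, -26/35, 0, -3/35).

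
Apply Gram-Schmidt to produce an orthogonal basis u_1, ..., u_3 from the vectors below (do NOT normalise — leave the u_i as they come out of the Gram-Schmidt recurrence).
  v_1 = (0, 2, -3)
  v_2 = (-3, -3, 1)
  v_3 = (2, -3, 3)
Orthogonal basis:
  u_1 = (0, 2, -3)
  u_2 = (-3, -21/13, -14/13)
  u_3 = (161/166, -207/166, -69/83)

Apply the Gram-Schmidt recurrence
  u_1 = v_1
  u_i = v_i − Σ_{j<i} ((v_i · u_j) / (u_j · u_j)) · u_j.

Step by step this gives:
  u_1 = (0, 2, -3)
  u_2 = (-3, -21/13, -14/13)
  u_3 = (161/166, -207/166, -69/83)

Orthogonality check:
  u_2 · u_1 = 0 (should be 0)
  u_3 · u_1 = 0 (should be 0)
  u_3 · u_2 = 0 (should be 0)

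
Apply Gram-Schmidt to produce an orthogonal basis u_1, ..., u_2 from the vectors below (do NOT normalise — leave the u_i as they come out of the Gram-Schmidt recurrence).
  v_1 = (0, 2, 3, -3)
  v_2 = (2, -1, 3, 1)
Orthogonal basis:
  u_1 = (0, 2, 3, -3)
  u_2 = (2, -15/11, 27/11, 17/11)

Apply the Gram-Schmidt recurrence
  u_1 = v_1
  u_i = v_i − Σ_{j<i} ((v_i · u_j) / (u_j · u_j)) · u_j.

Step by step this gives:
  u_1 = (0, 2, 3, -3)
  u_2 = (2, -15/11, 27/11, 17/11)

Orthogonality check:
  u_2 · u_1 = 0 (should be 0)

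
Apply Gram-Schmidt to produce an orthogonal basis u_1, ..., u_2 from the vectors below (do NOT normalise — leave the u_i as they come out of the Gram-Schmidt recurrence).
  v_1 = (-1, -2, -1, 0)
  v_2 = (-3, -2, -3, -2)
Orthogonal basis:
  u_1 = (-1, -2, -1, 0)
  u_2 = (-4/3, 4/3, -4/3, -2)

Apply the Gram-Schmidt recurrence
  u_1 = v_1
  u_i = v_i − Σ_{j<i} ((v_i · u_j) / (u_j · u_j)) · u_j.

Step by step this gives:
  u_1 = (-1, -2, -1, 0)
  u_2 = (-4/3, 4/3, -4/3, -2)

Orthogonality check:
  u_2 · u_1 = 0 (should be 0)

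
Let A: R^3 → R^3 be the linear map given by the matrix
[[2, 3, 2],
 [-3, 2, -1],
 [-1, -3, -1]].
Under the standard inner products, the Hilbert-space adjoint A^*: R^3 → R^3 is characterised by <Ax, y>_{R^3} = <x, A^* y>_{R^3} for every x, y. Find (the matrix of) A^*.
A^* = A^T =
[[2, -3, -1],
 [3, 2, -3],
 [2, -1, -1]]

For real matrices with standard dot products, the defining identity <Ax, y> = <x, A^* y> gives (Ax)^T y = x^T (A^*) y, i.e. x^T A^T y = x^T (A^*) y. Since this holds for all x, y, we must have A^* = A^T. Therefore
A^* =
[[2, -3, -1],
 [3, 2, -3],
 [2, -1, -1]].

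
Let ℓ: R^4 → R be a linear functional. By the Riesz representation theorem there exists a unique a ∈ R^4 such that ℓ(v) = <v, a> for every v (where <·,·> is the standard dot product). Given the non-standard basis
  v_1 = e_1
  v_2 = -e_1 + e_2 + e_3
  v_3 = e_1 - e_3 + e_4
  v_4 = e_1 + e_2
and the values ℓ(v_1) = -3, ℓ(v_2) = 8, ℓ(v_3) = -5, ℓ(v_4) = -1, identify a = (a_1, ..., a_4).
a = (-3, 2, 3, 1)

Write a = (a_1, ..., a_4) in the standard basis. For each basis vector v_i, ℓ(v_i) = <v_i, a> is a linear equation in the a_j's. Collect the n equations into a matrix system V a = ℓ, where row i of V is v_i (expressed in the standard basis). Since V is invertible (lower-triangular with 1s on the diagonal, up to permutation), solve by back-substitution:
  V =
[[1, 0, 0, 0],
 [-1, 1, 1, 0],
 [1, 0, -1, 1],
 [1, 1, 0, 0]]
  V a = (-3, 8, -5, -1)
Solving gives a = (-3, 2, 3, 1).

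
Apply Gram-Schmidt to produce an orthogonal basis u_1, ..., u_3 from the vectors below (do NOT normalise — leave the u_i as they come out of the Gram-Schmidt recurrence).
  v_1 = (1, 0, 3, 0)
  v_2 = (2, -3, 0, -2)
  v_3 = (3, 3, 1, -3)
Orthogonal basis:
  u_1 = (1, 0, 3, 0)
  u_2 = (9/5, -3, -3/5, -2)
  u_3 = (183/83, 276/83, -61/83, -231/83)

Apply the Gram-Schmidt recurrence
  u_1 = v_1
  u_i = v_i − Σ_{j<i} ((v_i · u_j) / (u_j · u_j)) · u_j.

Step by step this gives:
  u_1 = (1, 0, 3, 0)
  u_2 = (9/5, -3, -3/5, -2)
  u_3 = (183/83, 276/83, -61/83, -231/83)

Orthogonality check:
  u_2 · u_1 = 0 (should be 0)
  u_3 · u_1 = 0 (should be 0)
  u_3 · u_2 = 0 (should be 0)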